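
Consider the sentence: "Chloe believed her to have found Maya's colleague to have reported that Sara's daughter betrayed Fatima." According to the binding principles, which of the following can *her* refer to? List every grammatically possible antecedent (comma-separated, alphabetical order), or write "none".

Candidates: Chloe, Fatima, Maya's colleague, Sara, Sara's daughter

*her* is a pronoun; Principle B requires it to be free in its binding domain — the matrix clause.
— Chloe: subject of the matrix clause; c-commands the pronoun within its binding domain — blocked (Principle B).
— Fatima: object of the clause headed by 'betrayed'; is c-commanded by the pronoun; coreference would bind this R-expression — blocked (Principle C).
— Maya's colleague: subject of the clause headed by 'reported'; is c-commanded by the pronoun; coreference would bind this R-expression — blocked (Principle C).
— Sara: possessor inside the subject DP of the clause headed by 'betrayed'; is c-commanded by the pronoun; coreference would bind this R-expression — blocked (Principle C).
— Sara's daughter: subject of the clause headed by 'betrayed'; is c-commanded by the pronoun; coreference would bind this R-expression — blocked (Principle C).

none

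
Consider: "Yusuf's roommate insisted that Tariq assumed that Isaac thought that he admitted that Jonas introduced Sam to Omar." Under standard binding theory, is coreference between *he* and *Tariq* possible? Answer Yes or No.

*Tariq* is an R-expression; Principle C requires it to be free (not bound by any c-commanding expression).
— he: subject of the clause headed by 'admitted'; the pronoun does not c-command the R-expression — coreference allowed.

Yes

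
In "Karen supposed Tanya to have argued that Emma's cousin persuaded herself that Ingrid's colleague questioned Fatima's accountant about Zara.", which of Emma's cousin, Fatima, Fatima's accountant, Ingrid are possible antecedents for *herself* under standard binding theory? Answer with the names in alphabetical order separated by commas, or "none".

Emma's cousin

*herself* is a reflexive; Principle A requires it to be bound within its binding domain — the clause headed by 'persuaded'.
— Emma's cousin: subject of the clause headed by 'persuaded'; c-commands the reflexive within its binding domain — allowed (Principle A).
— Fatima: possessor inside the object DP of the clause headed by 'questioned'; does not c-command the reflexive — cannot bind it (Principle A).
— Fatima's accountant: object of the clause headed by 'questioned'; does not c-command the reflexive — cannot bind it (Principle A).
— Ingrid: possessor inside the subject DP of the clause headed by 'questioned'; does not c-command the reflexive — cannot bind it (Principle A).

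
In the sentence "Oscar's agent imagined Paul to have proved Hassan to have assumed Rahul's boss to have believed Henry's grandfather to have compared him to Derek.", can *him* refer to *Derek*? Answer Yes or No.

No

*him* is a pronoun; Principle B requires it to be free in its binding domain — the clause headed by 'compared'.
— Derek: second object of the clause headed by 'compared'; is c-commanded by the pronoun; coreference would bind this R-expression — blocked (Principle C).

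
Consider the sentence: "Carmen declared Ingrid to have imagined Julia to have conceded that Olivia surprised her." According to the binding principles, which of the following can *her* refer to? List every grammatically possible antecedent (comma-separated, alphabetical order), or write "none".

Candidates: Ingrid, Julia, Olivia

*her* is a pronoun; Principle B requires it to be free in its binding domain — the clause headed by 'surprised'.
— Ingrid: subject of the clause headed by 'imagined'; c-commands the pronoun but lies outside its binding domain — allowed.
— Julia: subject of the clause headed by 'conceded'; c-commands the pronoun but lies outside its binding domain — allowed.
— Olivia: subject of the clause headed by 'surprised'; c-commands the pronoun within its binding domain — blocked (Principle B).

Ingrid, Julia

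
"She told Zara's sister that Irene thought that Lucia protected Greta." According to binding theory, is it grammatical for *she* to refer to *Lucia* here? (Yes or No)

No

*Lucia* is an R-expression; Principle C requires it to be free (not bound by any c-commanding expression).
— she: subject of the matrix clause; the pronoun c-commands the R-expression — coreference blocked (Principle C).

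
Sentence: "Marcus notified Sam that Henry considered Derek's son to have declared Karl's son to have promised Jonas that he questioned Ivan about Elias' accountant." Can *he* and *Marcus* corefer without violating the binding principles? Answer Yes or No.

Yes

*Marcus* is an R-expression; Principle C requires it to be free (not bound by any c-commanding expression).
— he: subject of the clause headed by 'questioned'; the pronoun does not c-command the R-expression — coreference allowed.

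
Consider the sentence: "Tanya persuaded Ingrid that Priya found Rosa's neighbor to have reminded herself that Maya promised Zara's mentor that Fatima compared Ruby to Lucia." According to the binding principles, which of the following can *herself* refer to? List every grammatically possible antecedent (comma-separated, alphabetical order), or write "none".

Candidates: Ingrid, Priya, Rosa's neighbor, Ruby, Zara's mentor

Rosa's neighbor

*herself* is a reflexive; Principle A requires it to be bound within its binding domain — the clause headed by 'reminded'.
— Ingrid: object of the matrix clause; c-commands the reflexive but lies outside its binding domain — cannot bind it (Principle A).
— Priya: subject of the clause headed by 'found'; c-commands the reflexive but lies outside its binding domain — cannot bind it (Principle A).
— Rosa's neighbor: subject of the clause headed by 'reminded'; c-commands the reflexive within its binding domain — allowed (Principle A).
— Ruby: object of the clause headed by 'compared'; does not c-command the reflexive — cannot bind it (Principle A).
— Zara's mentor: object of the clause headed by 'promised'; does not c-command the reflexive — cannot bind it (Principle A).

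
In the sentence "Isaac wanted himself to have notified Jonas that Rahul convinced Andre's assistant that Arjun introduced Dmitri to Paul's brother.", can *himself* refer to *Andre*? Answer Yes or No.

No

*himself* is a reflexive; Principle A requires it to be bound within its binding domain — the matrix clause.
— Andre: possessor inside the object DP of the clause headed by 'convinced'; does not c-command the reflexive — cannot bind it (Principle A).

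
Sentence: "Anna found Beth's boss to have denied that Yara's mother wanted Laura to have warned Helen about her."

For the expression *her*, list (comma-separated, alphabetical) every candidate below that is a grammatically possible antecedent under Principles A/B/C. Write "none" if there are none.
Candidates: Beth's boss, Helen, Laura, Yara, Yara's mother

Beth's boss, Yara, Yara's mother

*her* is a pronoun; Principle B requires it to be free in its binding domain — the clause headed by 'warned'.
— Beth's boss: subject of the clause headed by 'denied'; c-commands the pronoun but lies outside its binding domain — allowed.
— Helen: object of the clause headed by 'warned'; c-commands the pronoun within its binding domain — blocked (Principle B).
— Laura: subject of the clause headed by 'warned'; c-commands the pronoun within its binding domain — blocked (Principle B).
— Yara: possessor inside the subject DP of the clause headed by 'wanted'; does not c-command the pronoun — Principle B does not apply; allowed.
— Yara's mother: subject of the clause headed by 'wanted'; c-commands the pronoun but lies outside its binding domain — allowed.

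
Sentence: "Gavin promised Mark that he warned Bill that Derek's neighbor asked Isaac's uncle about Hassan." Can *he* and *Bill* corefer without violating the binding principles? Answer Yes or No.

No

*Bill* is an R-expression; Principle C requires it to be free (not bound by any c-commanding expression).
— he: subject of the clause headed by 'warned'; the pronoun c-commands the R-expression — coreference blocked (Principle C).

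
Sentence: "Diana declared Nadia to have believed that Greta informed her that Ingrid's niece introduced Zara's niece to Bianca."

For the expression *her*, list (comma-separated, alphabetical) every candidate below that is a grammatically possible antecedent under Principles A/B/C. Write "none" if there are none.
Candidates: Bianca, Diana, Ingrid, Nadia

*her* is a pronoun; Principle B requires it to be free in its binding domain — the clause headed by 'informed'.
— Bianca: second object of the clause headed by 'introduced'; is c-commanded by the pronoun; coreference would bind this R-expression — blocked (Principle C).
— Diana: subject of the matrix clause; c-commands the pronoun but lies outside its binding domain — allowed.
— Ingrid: possessor inside the subject DP of the clause headed by 'introduced'; is c-commanded by the pronoun; coreference would bind this R-expression — blocked (Principle C).
— Nadia: subject of the clause headed by 'believed'; c-commands the pronoun but lies outside its binding domain — allowed.

Diana, Nadia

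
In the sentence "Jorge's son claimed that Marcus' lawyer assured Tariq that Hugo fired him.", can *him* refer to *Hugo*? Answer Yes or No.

*him* is a pronoun; Principle B requires it to be free in its binding domain — the clause headed by 'fired'.
— Hugo: subject of the clause headed by 'fired'; c-commands the pronoun within its binding domain — blocked (Principle B).

No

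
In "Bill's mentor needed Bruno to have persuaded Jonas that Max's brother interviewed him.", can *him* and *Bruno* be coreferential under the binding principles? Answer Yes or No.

Yes

*Bruno* is an R-expression; Principle C requires it to be free (not bound by any c-commanding expression).
— him: object of the clause headed by 'interviewed'; the pronoun does not c-command the R-expression — coreference allowed.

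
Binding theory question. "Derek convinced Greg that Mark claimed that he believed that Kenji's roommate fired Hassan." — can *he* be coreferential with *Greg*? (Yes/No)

Yes

*he* is a pronoun; Principle B requires it to be free in its binding domain — the clause headed by 'believed'.
— Greg: object of the matrix clause; c-commands the pronoun but lies outside its binding domain — allowed.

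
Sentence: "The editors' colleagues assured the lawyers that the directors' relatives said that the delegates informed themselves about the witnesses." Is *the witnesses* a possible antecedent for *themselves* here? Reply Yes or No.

*themselves* is a reflexive; Principle A requires it to be bound within its binding domain — the clause headed by 'informed'.
— the witnesses: second object of the clause headed by 'informed'; does not c-command the reflexive — cannot bind it (Principle A).

No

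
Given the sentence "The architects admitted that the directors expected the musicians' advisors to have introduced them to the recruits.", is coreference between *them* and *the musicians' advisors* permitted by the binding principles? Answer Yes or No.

*them* is a pronoun; Principle B requires it to be free in its binding domain — the clause headed by 'introduced'.
— the musicians' advisors: subject of the clause headed by 'introduced'; c-commands the pronoun within its binding domain — blocked (Principle B).

No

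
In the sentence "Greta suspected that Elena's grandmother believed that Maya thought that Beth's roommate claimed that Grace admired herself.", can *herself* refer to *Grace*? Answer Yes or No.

Yes

*herself* is a reflexive; Principle A requires it to be bound within its binding domain — the clause headed by 'admired'.
— Grace: subject of the clause headed by 'admired'; c-commands the reflexive within its binding domain — allowed (Principle A).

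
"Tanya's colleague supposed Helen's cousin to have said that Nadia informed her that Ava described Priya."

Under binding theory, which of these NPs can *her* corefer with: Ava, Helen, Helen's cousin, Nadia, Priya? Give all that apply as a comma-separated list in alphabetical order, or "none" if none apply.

Helen, Helen's cousin

*her* is a pronoun; Principle B requires it to be free in its binding domain — the clause headed by 'informed'.
— Ava: subject of the clause headed by 'described'; is c-commanded by the pronoun; coreference would bind this R-expression — blocked (Principle C).
— Helen: possessor inside the subject DP of the clause headed by 'said'; does not c-command the pronoun — Principle B does not apply; allowed.
— Helen's cousin: subject of the clause headed by 'said'; c-commands the pronoun but lies outside its binding domain — allowed.
— Nadia: subject of the clause headed by 'informed'; c-commands the pronoun within its binding domain — blocked (Principle B).
— Priya: object of the clause headed by 'described'; is c-commanded by the pronoun; coreference would bind this R-expression — blocked (Principle C).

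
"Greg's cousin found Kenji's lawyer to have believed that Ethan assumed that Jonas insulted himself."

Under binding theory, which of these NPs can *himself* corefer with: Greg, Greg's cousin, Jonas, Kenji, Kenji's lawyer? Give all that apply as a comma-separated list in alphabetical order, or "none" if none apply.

Jonas

*himself* is a reflexive; Principle A requires it to be bound within its binding domain — the clause headed by 'insulted'.
— Greg: possessor inside the subject DP of the matrix clause; does not c-command the reflexive — cannot bind it (Principle A).
— Greg's cousin: subject of the matrix clause; c-commands the reflexive but lies outside its binding domain — cannot bind it (Principle A).
— Jonas: subject of the clause headed by 'insulted'; c-commands the reflexive within its binding domain — allowed (Principle A).
— Kenji: possessor inside the subject DP of the clause headed by 'believed'; does not c-command the reflexive — cannot bind it (Principle A).
— Kenji's lawyer: subject of the clause headed by 'believed'; c-commands the reflexive but lies outside its binding domain — cannot bind it (Principle A).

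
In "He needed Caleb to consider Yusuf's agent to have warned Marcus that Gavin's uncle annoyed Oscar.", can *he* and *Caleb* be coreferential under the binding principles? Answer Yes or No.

No

*Caleb* is an R-expression; Principle C requires it to be free (not bound by any c-commanding expression).
— he: subject of the matrix clause; the pronoun c-commands the R-expression — coreference blocked (Principle C).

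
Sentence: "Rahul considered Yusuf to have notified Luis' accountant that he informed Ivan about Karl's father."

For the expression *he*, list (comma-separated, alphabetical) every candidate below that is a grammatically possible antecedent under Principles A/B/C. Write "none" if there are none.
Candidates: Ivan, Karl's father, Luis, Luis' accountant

Luis, Luis' accountant

*he* is a pronoun; Principle B requires it to be free in its binding domain — the clause headed by 'informed'.
— Ivan: object of the clause headed by 'informed'; is c-commanded by the pronoun; coreference would bind this R-expression — blocked (Principle C).
— Karl's father: second object of the clause headed by 'informed'; is c-commanded by the pronoun; coreference would bind this R-expression — blocked (Principle C).
— Luis: possessor inside the object DP of the clause headed by 'notified'; does not c-command the pronoun — Principle B does not apply; allowed.
— Luis' accountant: object of the clause headed by 'notified'; c-commands the pronoun but lies outside its binding domain — allowed.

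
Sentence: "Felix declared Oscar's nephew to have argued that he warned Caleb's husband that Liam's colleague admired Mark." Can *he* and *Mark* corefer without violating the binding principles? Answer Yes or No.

*Mark* is an R-expression; Principle C requires it to be free (not bound by any c-commanding expression).
— he: subject of the clause headed by 'warned'; the pronoun c-commands the R-expression — coreference blocked (Principle C).

No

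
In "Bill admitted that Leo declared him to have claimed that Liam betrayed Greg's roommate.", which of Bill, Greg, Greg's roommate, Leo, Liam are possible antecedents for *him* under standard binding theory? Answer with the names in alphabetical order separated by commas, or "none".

*him* is a pronoun; Principle B requires it to be free in its binding domain — the clause headed by 'declared'.
— Bill: subject of the matrix clause; c-commands the pronoun but lies outside its binding domain — allowed.
— Greg: possessor inside the object DP of the clause headed by 'betrayed'; is c-commanded by the pronoun; coreference would bind this R-expression — blocked (Principle C).
— Greg's roommate: object of the clause headed by 'betrayed'; is c-commanded by the pronoun; coreference would bind this R-expression — blocked (Principle C).
— Leo: subject of the clause headed by 'declared'; c-commands the pronoun within its binding domain — blocked (Principle B).
— Liam: subject of the clause headed by 'betrayed'; is c-commanded by the pronoun; coreference would bind this R-expression — blocked (Principle C).

Bill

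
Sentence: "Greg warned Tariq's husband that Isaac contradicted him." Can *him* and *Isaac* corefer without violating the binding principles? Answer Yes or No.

*Isaac* is an R-expression; Principle C requires it to be free (not bound by any c-commanding expression).
— him: object of the clause headed by 'contradicted'; the R-expression locally c-commands the pronoun — coreference blocked (Principle B on the pronoun).

No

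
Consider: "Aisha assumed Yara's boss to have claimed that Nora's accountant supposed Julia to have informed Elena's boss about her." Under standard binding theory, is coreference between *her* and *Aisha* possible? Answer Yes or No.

Yes

*Aisha* is an R-expression; Principle C requires it to be free (not bound by any c-commanding expression).
— her: second object of the clause headed by 'informed'; the pronoun does not c-command the R-expression — coreference allowed.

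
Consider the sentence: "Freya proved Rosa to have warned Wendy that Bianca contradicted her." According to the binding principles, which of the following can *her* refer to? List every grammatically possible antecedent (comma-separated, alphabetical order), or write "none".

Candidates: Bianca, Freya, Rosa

Freya, Rosa

*her* is a pronoun; Principle B requires it to be free in its binding domain — the clause headed by 'contradicted'.
— Bianca: subject of the clause headed by 'contradicted'; c-commands the pronoun within its binding domain — blocked (Principle B).
— Freya: subject of the matrix clause; c-commands the pronoun but lies outside its binding domain — allowed.
— Rosa: subject of the clause headed by 'warned'; c-commands the pronoun but lies outside its binding domain — allowed.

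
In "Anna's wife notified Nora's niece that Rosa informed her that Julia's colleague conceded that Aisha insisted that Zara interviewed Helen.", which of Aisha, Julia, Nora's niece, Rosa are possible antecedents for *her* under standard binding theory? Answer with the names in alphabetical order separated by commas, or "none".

Nora's niece

*her* is a pronoun; Principle B requires it to be free in its binding domain — the clause headed by 'informed'.
— Aisha: subject of the clause headed by 'insisted'; is c-commanded by the pronoun; coreference would bind this R-expression — blocked (Principle C).
— Julia: possessor inside the subject DP of the clause headed by 'conceded'; is c-commanded by the pronoun; coreference would bind this R-expression — blocked (Principle C).
— Nora's niece: object of the matrix clause; c-commands the pronoun but lies outside its binding domain — allowed.
— Rosa: subject of the clause headed by 'informed'; c-commands the pronoun within its binding domain — blocked (Principle B).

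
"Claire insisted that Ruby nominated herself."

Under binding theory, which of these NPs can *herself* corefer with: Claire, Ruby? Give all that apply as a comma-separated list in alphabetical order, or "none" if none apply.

*herself* is a reflexive; Principle A requires it to be bound within its binding domain — the clause headed by 'nominated'.
— Claire: subject of the matrix clause; c-commands the reflexive but lies outside its binding domain — cannot bind it (Principle A).
— Ruby: subject of the clause headed by 'nominated'; c-commands the reflexive within its binding domain — allowed (Principle A).

Ruby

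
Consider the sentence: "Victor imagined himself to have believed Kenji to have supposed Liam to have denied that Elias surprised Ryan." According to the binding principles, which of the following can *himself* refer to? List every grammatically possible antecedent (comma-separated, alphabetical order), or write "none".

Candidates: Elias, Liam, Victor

Victor

*himself* is a reflexive; Principle A requires it to be bound within its binding domain — the matrix clause.
— Elias: subject of the clause headed by 'surprised'; does not c-command the reflexive — cannot bind it (Principle A).
— Liam: subject of the clause headed by 'denied'; does not c-command the reflexive — cannot bind it (Principle A).
— Victor: subject of the matrix clause; c-commands the reflexive within its binding domain — allowed (Principle A).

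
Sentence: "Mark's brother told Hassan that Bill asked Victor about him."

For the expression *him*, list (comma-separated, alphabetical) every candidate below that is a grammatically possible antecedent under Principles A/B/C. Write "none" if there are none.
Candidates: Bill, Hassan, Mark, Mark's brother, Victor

*him* is a pronoun; Principle B requires it to be free in its binding domain — the clause headed by 'asked'.
— Bill: subject of the clause headed by 'asked'; c-commands the pronoun within its binding domain — blocked (Principle B).
— Hassan: object of the matrix clause; c-commands the pronoun but lies outside its binding domain — allowed.
— Mark: possessor inside the subject DP of the matrix clause; does not c-command the pronoun — Principle B does not apply; allowed.
— Mark's brother: subject of the matrix clause; c-commands the pronoun but lies outside its binding domain — allowed.
— Victor: object of the clause headed by 'asked'; c-commands the pronoun within its binding domain — blocked (Principle B).

Hassan, Mark, Mark's brother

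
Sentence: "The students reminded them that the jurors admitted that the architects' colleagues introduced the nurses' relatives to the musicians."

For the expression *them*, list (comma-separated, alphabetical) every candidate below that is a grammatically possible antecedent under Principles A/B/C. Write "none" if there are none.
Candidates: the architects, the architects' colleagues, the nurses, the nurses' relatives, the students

none

*them* is a pronoun; Principle B requires it to be free in its binding domain — the matrix clause.
— the architects: possessor inside the subject DP of the clause headed by 'introduced'; is c-commanded by the pronoun; coreference would bind this R-expression — blocked (Principle C).
— the architects' colleagues: subject of the clause headed by 'introduced'; is c-commanded by the pronoun; coreference would bind this R-expression — blocked (Principle C).
— the nurses: possessor inside the object DP of the clause headed by 'introduced'; is c-commanded by the pronoun; coreference would bind this R-expression — blocked (Principle C).
— the nurses' relatives: object of the clause headed by 'introduced'; is c-commanded by the pronoun; coreference would bind this R-expression — blocked (Principle C).
— the students: subject of the matrix clause; c-commands the pronoun within its binding domain — blocked (Principle B).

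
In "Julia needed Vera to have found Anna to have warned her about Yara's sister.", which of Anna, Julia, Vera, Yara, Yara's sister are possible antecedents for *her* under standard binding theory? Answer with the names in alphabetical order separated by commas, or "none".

*her* is a pronoun; Principle B requires it to be free in its binding domain — the clause headed by 'warned'.
— Anna: subject of the clause headed by 'warned'; c-commands the pronoun within its binding domain — blocked (Principle B).
— Julia: subject of the matrix clause; c-commands the pronoun but lies outside its binding domain — allowed.
— Vera: subject of the clause headed by 'found'; c-commands the pronoun but lies outside its binding domain — allowed.
— Yara: possessor inside the second object DP of the clause headed by 'warned'; is c-commanded by the pronoun; coreference would bind this R-expression — blocked (Principle C).
— Yara's sister: second object of the clause headed by 'warned'; is c-commanded by the pronoun; coreference would bind this R-expression — blocked (Principle C).

Julia, Vera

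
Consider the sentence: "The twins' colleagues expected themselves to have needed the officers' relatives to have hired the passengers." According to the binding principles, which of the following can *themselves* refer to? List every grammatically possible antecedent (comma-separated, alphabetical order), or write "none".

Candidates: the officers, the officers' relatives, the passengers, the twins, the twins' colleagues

the twins' colleagues

*themselves* is a reflexive; Principle A requires it to be bound within its binding domain — the matrix clause.
— the officers: possessor inside the subject DP of the clause headed by 'hired'; does not c-command the reflexive — cannot bind it (Principle A).
— the officers' relatives: subject of the clause headed by 'hired'; does not c-command the reflexive — cannot bind it (Principle A).
— the passengers: object of the clause headed by 'hired'; does not c-command the reflexive — cannot bind it (Principle A).
— the twins: possessor inside the subject DP of the matrix clause; does not c-command the reflexive — cannot bind it (Principle A).
— the twins' colleagues: subject of the matrix clause; c-commands the reflexive within its binding domain — allowed (Principle A).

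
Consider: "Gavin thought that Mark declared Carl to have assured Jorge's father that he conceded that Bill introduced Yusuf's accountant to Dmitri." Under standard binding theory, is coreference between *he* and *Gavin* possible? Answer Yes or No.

Yes

*Gavin* is an R-expression; Principle C requires it to be free (not bound by any c-commanding expression).
— he: subject of the clause headed by 'conceded'; the pronoun does not c-command the R-expression — coreference allowed.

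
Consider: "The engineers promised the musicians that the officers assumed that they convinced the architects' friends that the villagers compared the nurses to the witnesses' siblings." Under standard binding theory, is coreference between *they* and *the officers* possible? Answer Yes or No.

*the officers* is an R-expression; Principle C requires it to be free (not bound by any c-commanding expression).
— they: subject of the clause headed by 'convinced'; the pronoun does not c-command the R-expression — coreference allowed.

Yes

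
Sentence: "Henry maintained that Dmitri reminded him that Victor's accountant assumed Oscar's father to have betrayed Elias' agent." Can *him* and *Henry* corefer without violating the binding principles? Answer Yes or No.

Yes

*Henry* is an R-expression; Principle C requires it to be free (not bound by any c-commanding expression).
— him: object of the clause headed by 'reminded'; the pronoun does not c-command the R-expression — coreference allowed.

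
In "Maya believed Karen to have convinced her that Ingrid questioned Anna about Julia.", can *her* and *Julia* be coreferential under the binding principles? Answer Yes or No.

*Julia* is an R-expression; Principle C requires it to be free (not bound by any c-commanding expression).
— her: object of the clause headed by 'convinced'; the pronoun c-commands the R-expression — coreference blocked (Principle C).

No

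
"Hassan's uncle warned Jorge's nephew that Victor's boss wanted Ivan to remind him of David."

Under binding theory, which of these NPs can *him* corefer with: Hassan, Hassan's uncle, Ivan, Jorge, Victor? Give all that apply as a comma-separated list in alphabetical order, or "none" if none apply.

Hassan, Hassan's uncle, Jorge, Victor

*him* is a pronoun; Principle B requires it to be free in its binding domain — the clause headed by 'remind'.
— Hassan: possessor inside the subject DP of the matrix clause; does not c-command the pronoun — Principle B does not apply; allowed.
— Hassan's uncle: subject of the matrix clause; c-commands the pronoun but lies outside its binding domain — allowed.
— Ivan: subject of the clause headed by 'remind'; c-commands the pronoun within its binding domain — blocked (Principle B).
— Jorge: possessor inside the object DP of the matrix clause; does not c-command the pronoun — Principle B does not apply; allowed.
— Victor: possessor inside the subject DP of the clause headed by 'wanted'; does not c-command the pronoun — Principle B does not apply; allowed.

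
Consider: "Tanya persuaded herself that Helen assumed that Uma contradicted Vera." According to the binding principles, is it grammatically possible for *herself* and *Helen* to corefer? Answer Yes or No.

No

*herself* is a reflexive; Principle A requires it to be bound within its binding domain — the matrix clause.
— Helen: subject of the clause headed by 'assumed'; does not c-command the reflexive — cannot bind it (Principle A).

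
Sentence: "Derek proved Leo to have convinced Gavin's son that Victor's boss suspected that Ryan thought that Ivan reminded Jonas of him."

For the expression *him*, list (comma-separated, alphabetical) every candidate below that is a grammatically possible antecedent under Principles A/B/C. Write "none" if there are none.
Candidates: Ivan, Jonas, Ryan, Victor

*him* is a pronoun; Principle B requires it to be free in its binding domain — the clause headed by 'reminded'.
— Ivan: subject of the clause headed by 'reminded'; c-commands the pronoun within its binding domain — blocked (Principle B).
— Jonas: object of the clause headed by 'reminded'; c-commands the pronoun within its binding domain — blocked (Principle B).
— Ryan: subject of the clause headed by 'thought'; c-commands the pronoun but lies outside its binding domain — allowed.
— Victor: possessor inside the subject DP of the clause headed by 'suspected'; does not c-command the pronoun — Principle B does not apply; allowed.

Ryan, Victor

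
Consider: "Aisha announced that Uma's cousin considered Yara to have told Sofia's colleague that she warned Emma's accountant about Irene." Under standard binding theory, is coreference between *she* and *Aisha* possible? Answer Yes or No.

Yes

*Aisha* is an R-expression; Principle C requires it to be free (not bound by any c-commanding expression).
— she: subject of the clause headed by 'warned'; the pronoun does not c-command the R-expression — coreference allowed.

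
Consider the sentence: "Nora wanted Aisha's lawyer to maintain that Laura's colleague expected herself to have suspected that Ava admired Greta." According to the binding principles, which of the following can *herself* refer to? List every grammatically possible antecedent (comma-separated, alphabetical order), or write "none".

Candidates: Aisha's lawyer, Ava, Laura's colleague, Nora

Laura's colleague

*herself* is a reflexive; Principle A requires it to be bound within its binding domain — the clause headed by 'expected'.
— Aisha's lawyer: subject of the clause headed by 'maintain'; c-commands the reflexive but lies outside its binding domain — cannot bind it (Principle A).
— Ava: subject of the clause headed by 'admired'; does not c-command the reflexive — cannot bind it (Principle A).
— Laura's colleague: subject of the clause headed by 'expected'; c-commands the reflexive within its binding domain — allowed (Principle A).
— Nora: subject of the matrix clause; c-commands the reflexive but lies outside its binding domain — cannot bind it (Principle A).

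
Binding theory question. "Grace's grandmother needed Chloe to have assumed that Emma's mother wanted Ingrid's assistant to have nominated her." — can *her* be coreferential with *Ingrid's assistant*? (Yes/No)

*her* is a pronoun; Principle B requires it to be free in its binding domain — the clause headed by 'nominated'.
— Ingrid's assistant: subject of the clause headed by 'nominated'; c-commands the pronoun within its binding domain — blocked (Principle B).

No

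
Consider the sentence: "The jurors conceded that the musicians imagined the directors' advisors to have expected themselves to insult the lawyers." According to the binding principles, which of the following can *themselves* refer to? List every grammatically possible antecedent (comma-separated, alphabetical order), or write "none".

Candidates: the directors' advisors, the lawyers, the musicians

*themselves* is a reflexive; Principle A requires it to be bound within its binding domain — the clause headed by 'expected'.
— the directors' advisors: subject of the clause headed by 'expected'; c-commands the reflexive within its binding domain — allowed (Principle A).
— the lawyers: object of the clause headed by 'insult'; does not c-command the reflexive — cannot bind it (Principle A).
— the musicians: subject of the clause headed by 'imagined'; c-commands the reflexive but lies outside its binding domain — cannot bind it (Principle A).

the directors' advisors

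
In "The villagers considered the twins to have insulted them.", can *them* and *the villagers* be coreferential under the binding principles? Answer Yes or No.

Yes

*the villagers* is an R-expression; Principle C requires it to be free (not bound by any c-commanding expression).
— them: object of the clause headed by 'insulted'; the pronoun does not c-command the R-expression — coreference allowed.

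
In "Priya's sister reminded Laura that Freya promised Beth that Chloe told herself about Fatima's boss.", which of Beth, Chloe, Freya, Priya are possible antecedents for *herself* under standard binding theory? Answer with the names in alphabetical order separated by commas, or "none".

Chloe

*herself* is a reflexive; Principle A requires it to be bound within its binding domain — the clause headed by 'told'.
— Beth: object of the clause headed by 'promised'; c-commands the reflexive but lies outside its binding domain — cannot bind it (Principle A).
— Chloe: subject of the clause headed by 'told'; c-commands the reflexive within its binding domain — allowed (Principle A).
— Freya: subject of the clause headed by 'promised'; c-commands the reflexive but lies outside its binding domain — cannot bind it (Principle A).
— Priya: possessor inside the subject DP of the matrix clause; does not c-command the reflexive — cannot bind it (Principle A).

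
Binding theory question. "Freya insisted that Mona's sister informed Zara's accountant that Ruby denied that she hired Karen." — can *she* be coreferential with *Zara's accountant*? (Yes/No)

*she* is a pronoun; Principle B requires it to be free in its binding domain — the clause headed by 'hired'.
— Zara's accountant: object of the clause headed by 'informed'; c-commands the pronoun but lies outside its binding domain — allowed.

Yes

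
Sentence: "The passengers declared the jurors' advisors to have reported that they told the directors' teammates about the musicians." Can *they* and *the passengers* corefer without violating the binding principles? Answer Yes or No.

Yes

*the passengers* is an R-expression; Principle C requires it to be free (not bound by any c-commanding expression).
— they: subject of the clause headed by 'told'; the pronoun does not c-command the R-expression — coreference allowed.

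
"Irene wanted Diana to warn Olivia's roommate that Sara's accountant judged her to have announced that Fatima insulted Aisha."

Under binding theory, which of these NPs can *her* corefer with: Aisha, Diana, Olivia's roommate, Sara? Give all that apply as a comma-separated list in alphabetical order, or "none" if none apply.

Diana, Olivia's roommate, Sara

*her* is a pronoun; Principle B requires it to be free in its binding domain — the clause headed by 'judged'.
— Aisha: object of the clause headed by 'insulted'; is c-commanded by the pronoun; coreference would bind this R-expression — blocked (Principle C).
— Diana: subject of the clause headed by 'warn'; c-commands the pronoun but lies outside its binding domain — allowed.
— Olivia's roommate: object of the clause headed by 'warn'; c-commands the pronoun but lies outside its binding domain — allowed.
— Sara: possessor inside the subject DP of the clause headed by 'judged'; does not c-command the pronoun — Principle B does not apply; allowed.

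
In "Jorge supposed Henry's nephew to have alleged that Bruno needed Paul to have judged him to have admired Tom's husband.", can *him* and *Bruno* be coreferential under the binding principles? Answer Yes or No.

Yes

*Bruno* is an R-expression; Principle C requires it to be free (not bound by any c-commanding expression).
— him: subject of the clause headed by 'admired'; the pronoun does not c-command the R-expression — coreference allowed.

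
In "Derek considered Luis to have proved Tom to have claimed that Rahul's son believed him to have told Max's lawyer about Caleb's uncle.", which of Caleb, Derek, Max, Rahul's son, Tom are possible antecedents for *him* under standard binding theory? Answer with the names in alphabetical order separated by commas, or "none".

*him* is a pronoun; Principle B requires it to be free in its binding domain — the clause headed by 'believed'.
— Caleb: possessor inside the second object DP of the clause headed by 'told'; is c-commanded by the pronoun; coreference would bind this R-expression — blocked (Principle C).
— Derek: subject of the matrix clause; c-commands the pronoun but lies outside its binding domain — allowed.
— Max: possessor inside the object DP of the clause headed by 'told'; is c-commanded by the pronoun; coreference would bind this R-expression — blocked (Principle C).
— Rahul's son: subject of the clause headed by 'believed'; c-commands the pronoun within its binding domain — blocked (Principle B).
— Tom: subject of the clause headed by 'claimed'; c-commands the pronoun but lies outside its binding domain — allowed.

Derek, Tom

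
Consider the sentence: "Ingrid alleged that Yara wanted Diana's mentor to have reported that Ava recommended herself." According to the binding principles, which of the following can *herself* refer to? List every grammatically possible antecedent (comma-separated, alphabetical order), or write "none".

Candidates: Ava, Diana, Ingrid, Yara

*herself* is a reflexive; Principle A requires it to be bound within its binding domain — the clause headed by 'recommended'.
— Ava: subject of the clause headed by 'recommended'; c-commands the reflexive within its binding domain — allowed (Principle A).
— Diana: possessor inside the subject DP of the clause headed by 'reported'; does not c-command the reflexive — cannot bind it (Principle A).
— Ingrid: subject of the matrix clause; c-commands the reflexive but lies outside its binding domain — cannot bind it (Principle A).
— Yara: subject of the clause headed by 'wanted'; c-commands the reflexive but lies outside its binding domain — cannot bind it (Principle A).

Ava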